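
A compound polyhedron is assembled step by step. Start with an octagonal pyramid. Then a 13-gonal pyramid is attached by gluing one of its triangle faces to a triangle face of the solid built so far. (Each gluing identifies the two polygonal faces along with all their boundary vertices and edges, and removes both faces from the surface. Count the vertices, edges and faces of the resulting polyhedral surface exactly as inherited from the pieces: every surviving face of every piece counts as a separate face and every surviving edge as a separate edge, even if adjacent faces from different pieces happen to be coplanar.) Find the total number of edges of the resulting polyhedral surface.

39

An octagonal pyramid: V=9, E=16, F=9.
Attach a 13-gonal pyramid (V=14, E=26, F=14) along a 3-gon: merge 3 vertices and 3 edges, delete both glued faces → V=20, E=39, F=21.
Check: V − E + F = 20 − 39 + 21 = 2.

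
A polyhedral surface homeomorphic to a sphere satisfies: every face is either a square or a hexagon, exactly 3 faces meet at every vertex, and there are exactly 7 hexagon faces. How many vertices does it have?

22

Let x be the number of squares; then F = 7 + x.
Edge–face incidences: 2E = 6·7 + 4·x = 42 + 4x.
Every vertex has degree 3, so 3V = 2E.
Euler: V − E + F = 2 ⇒ (2E)/3 − E + (7 + x) = 2.
Multiply by 6: 2·(2E) − 3·(2E) + 6·(7 + x) = 12, i.e. 42 + 6x − (42 + 4x) = 12.
Collecting terms: 2x = 12, so x = 6.
Then 2E = 42 + 4·6 = 66, so E = 33, V = 2E/3 = 22, F = 7 + 6 = 13.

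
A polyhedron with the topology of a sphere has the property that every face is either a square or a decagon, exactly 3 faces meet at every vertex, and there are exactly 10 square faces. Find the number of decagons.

Let x be the number of decagons; then F = 10 + x.
Edge–face incidences: 2E = 4·10 + 10·x = 40 + 10x.
Every vertex has degree 3, so 3V = 2E.
Euler: V − E + F = 2 ⇒ (2E)/3 − E + (10 + x) = 2.
Multiply by 6: 2·(2E) − 3·(2E) + 6·(10 + x) = 12, i.e. 60 + 6x − (40 + 10x) = 12.
Collecting terms: −4x + 20 = 12, so −4x = −8, so x = 2.
Then 2E = 40 + 10·2 = 60, so E = 30, V = 2E/3 = 20, F = 10 + 2 = 12.

2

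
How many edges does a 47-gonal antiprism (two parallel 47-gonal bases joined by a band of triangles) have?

188

An antiprism on an n-gon has two n-gon caps and 2n triangles: V = 2·47 = 94, E = 4·47 = 188, F = 2·47 + 2 = 96.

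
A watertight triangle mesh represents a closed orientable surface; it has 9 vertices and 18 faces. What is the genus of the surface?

Every face is a triangle, so 2E = 3·18 = 54, giving E = 27.
χ = V − E + F = 9 − 27 + 18 = 0.
For a closed orientable surface χ = 2 − 2g, so g = (2 − (0))/2 = 1.

1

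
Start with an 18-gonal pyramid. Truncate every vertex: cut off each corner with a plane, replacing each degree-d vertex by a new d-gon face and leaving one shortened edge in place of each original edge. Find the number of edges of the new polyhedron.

108

The base solid has V = 19, E = 36, F = 19.
Truncation replaces each original edge-end by a new vertex, so V′ = 2E = 72.
Each original edge survives, and each old vertex of degree d contributes d new edges; summing degrees gives Σd = 2E, so E′ = E + 2E = 3E = 108.
Each original face survives and each original vertex becomes one new face: F′ = F + V = 38.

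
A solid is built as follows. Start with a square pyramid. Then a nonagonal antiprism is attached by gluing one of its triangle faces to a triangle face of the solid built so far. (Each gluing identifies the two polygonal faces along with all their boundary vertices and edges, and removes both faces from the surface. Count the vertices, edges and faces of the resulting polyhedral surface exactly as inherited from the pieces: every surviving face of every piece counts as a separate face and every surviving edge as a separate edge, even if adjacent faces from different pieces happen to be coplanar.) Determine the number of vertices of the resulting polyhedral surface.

A square pyramid: V=5, E=8, F=5.
Attach a nonagonal antiprism (V=18, E=36, F=20) along a 3-gon: merge 3 vertices and 3 edges, delete both glued faces → V=20, E=41, F=23.
Check: V − E + F = 20 − 41 + 23 = 2.

20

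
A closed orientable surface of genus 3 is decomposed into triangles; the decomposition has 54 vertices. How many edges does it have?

174

χ = 2 − 2·3 = -4, and every face is a triangle so 3F = 2E.
V − E + F = -4 with E = 3F/2 gives 54 − (3/2 − 1)·F = -4, so F = 116 and E = 174.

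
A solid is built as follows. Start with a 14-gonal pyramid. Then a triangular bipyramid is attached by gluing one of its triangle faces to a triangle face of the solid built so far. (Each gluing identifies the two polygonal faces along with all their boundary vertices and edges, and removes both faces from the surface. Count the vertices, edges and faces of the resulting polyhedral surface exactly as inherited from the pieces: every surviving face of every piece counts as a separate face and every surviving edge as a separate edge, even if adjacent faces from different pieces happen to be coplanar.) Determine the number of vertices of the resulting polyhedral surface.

17

A 14-gonal pyramid: V=15, E=28, F=15.
Attach a triangular bipyramid (V=5, E=9, F=6) along a 3-gon: merge 3 vertices and 3 edges, delete both glued faces → V=17, E=34, F=19.
Check: V − E + F = 17 − 34 + 19 = 2.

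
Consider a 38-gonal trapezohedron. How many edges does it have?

The n-trapezohedron (dual of the n-antiprism) has V = 2·38 + 2 = 78, E = 4·38 = 152, F = 2·38 = 76.

152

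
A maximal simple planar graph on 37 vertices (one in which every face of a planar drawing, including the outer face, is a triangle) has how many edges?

In a plane triangulation 3F = 2E and V − E + F = 2, so E = 3V − 6 = 3·37 − 6 = 105.

105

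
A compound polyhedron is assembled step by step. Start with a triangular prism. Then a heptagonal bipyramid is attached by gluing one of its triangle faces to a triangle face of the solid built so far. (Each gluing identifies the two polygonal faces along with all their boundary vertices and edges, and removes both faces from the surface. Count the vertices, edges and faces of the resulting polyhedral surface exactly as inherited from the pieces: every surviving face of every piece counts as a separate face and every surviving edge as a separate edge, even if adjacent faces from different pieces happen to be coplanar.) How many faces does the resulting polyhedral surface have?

A triangular prism: V=6, E=9, F=5.
Attach a heptagonal bipyramid (V=9, E=21, F=14) along a 3-gon: merge 3 vertices and 3 edges, delete both glued faces → V=12, E=27, F=17.
Check: V − E + F = 12 − 27 + 17 = 2.

17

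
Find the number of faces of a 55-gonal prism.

57

A prism on an n-gon has two n-gon bases and n rectangular sides: V = 2·55 = 110, E = 3·55 = 165, F = 55 + 2 = 57.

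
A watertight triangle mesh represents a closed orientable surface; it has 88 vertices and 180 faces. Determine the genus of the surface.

Every face is a triangle, so 2E = 3·180 = 540, giving E = 270.
χ = V − E + F = 88 − 270 + 180 = -2.
For a closed orientable surface χ = 2 − 2g, so g = (2 − (-2))/2 = 2.

2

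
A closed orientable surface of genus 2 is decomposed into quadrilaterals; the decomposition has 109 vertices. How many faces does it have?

χ = 2 − 2·2 = -2, and every face is a square so 4F = 2E.
V − E + F = -2 with E = 4F/2 gives 109 − (4/2 − 1)·F = -2, so F = 111 and E = 222.

111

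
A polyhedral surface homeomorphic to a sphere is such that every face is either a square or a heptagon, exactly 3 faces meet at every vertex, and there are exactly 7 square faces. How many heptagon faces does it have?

2

Let x be the number of heptagons; then F = 7 + x.
Edge–face incidences: 2E = 4·7 + 7·x = 28 + 7x.
Every vertex has degree 3, so 3V = 2E.
Euler: V − E + F = 2 ⇒ (2E)/3 − E + (7 + x) = 2.
Multiply by 6: 2·(2E) − 3·(2E) + 6·(7 + x) = 12, i.e. 42 + 6x − (28 + 7x) = 12.
Collecting terms: −x + 14 = 12, so −x = −2, so x = 2.
Then 2E = 28 + 7·2 = 42, so E = 21, V = 2E/3 = 14, F = 7 + 2 = 9.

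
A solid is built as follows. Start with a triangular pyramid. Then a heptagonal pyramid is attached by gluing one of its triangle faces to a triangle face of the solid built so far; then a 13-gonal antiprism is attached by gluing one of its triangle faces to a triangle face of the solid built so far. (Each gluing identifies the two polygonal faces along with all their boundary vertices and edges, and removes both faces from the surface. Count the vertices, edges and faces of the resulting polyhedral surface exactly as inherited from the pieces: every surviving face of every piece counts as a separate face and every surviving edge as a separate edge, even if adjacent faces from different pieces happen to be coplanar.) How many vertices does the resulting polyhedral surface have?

32

A triangular pyramid: V=4, E=6, F=4.
Attach a heptagonal pyramid (V=8, E=14, F=8) along a 3-gon: merge 3 vertices and 3 edges, delete both glued faces → V=9, E=17, F=10.
Attach a 13-gonal antiprism (V=26, E=52, F=28) along a 3-gon: merge 3 vertices and 3 edges, delete both glued faces → V=32, E=66, F=36.
Check: V − E + F = 32 − 66 + 36 = 2.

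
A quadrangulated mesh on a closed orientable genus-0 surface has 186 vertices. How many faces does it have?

184

χ = 2 − 2·0 = 2, and every face is a square so 4F = 2E.
V − E + F = 2 with E = 4F/2 gives 186 − (4/2 − 1)·F = 2, so F = 184 and E = 368.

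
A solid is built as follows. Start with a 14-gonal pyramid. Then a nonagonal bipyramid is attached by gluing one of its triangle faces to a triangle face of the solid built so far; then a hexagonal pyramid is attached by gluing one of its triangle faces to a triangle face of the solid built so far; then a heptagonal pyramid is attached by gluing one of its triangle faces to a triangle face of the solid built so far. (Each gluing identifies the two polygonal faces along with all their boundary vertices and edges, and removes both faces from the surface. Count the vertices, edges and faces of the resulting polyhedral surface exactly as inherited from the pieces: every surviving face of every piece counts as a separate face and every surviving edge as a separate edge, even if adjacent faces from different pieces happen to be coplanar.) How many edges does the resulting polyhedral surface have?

72

A 14-gonal pyramid: V=15, E=28, F=15.
Attach a nonagonal bipyramid (V=11, E=27, F=18) along a 3-gon: merge 3 vertices and 3 edges, delete both glued faces → V=23, E=52, F=31.
Attach a hexagonal pyramid (V=7, E=12, F=7) along a 3-gon: merge 3 vertices and 3 edges, delete both glued faces → V=27, E=61, F=36.
Attach a heptagonal pyramid (V=8, E=14, F=8) along a 3-gon: merge 3 vertices and 3 edges, delete both glued faces → V=32, E=72, F=42.
Check: V − E + F = 32 − 72 + 42 = 2.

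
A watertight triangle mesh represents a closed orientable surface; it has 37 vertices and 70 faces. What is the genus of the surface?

Every face is a triangle, so 2E = 3·70 = 210, giving E = 105.
χ = V − E + F = 37 − 105 + 70 = 2.
For a closed orientable surface χ = 2 − 2g, so g = (2 − (2))/2 = 0.

0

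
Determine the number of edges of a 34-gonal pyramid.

A pyramid on an n-gon base has one n-gon and n triangles: V = 34 + 1 = 35, E = 2·34 = 68, F = 34 + 1 = 35.

68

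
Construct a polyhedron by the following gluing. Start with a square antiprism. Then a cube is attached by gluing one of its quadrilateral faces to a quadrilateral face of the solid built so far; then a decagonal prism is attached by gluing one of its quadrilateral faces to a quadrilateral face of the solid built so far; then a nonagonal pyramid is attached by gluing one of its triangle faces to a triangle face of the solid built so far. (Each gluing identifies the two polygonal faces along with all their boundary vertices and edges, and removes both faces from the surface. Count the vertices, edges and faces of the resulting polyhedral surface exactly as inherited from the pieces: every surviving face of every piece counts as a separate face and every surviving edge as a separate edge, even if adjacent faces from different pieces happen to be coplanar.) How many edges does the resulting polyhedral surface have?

A square antiprism: V=8, E=16, F=10.
Attach a cube (V=8, E=12, F=6) along a 4-gon: merge 4 vertices and 4 edges, delete both glued faces → V=12, E=24, F=14.
Attach a decagonal prism (V=20, E=30, F=12) along a 4-gon: merge 4 vertices and 4 edges, delete both glued faces → V=28, E=50, F=24.
Attach a nonagonal pyramid (V=10, E=18, F=10) along a 3-gon: merge 3 vertices and 3 edges, delete both glued faces → V=35, E=65, F=32.
Check: V − E + F = 35 − 65 + 32 = 2.

65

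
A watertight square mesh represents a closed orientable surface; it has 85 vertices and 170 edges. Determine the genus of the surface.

1

Every face is a square and each edge borders two faces, so 4F = 2·170, giving F = 85.
χ = V − E + F = 85 − 170 + 85 = 0.
For a closed orientable surface χ = 2 − 2g, so g = (2 − (0))/2 = 1.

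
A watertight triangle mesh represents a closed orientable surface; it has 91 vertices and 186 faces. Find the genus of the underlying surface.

Every face is a triangle, so 2E = 3·186 = 558, giving E = 279.
χ = V − E + F = 91 − 279 + 186 = -2.
For a closed orientable surface χ = 2 − 2g, so g = (2 − (-2))/2 = 2.

2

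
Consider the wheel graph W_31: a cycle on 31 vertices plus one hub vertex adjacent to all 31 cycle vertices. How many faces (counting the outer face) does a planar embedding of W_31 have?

W_31 has V = 31 + 1 = 32 vertices and E = 2·31 = 62 edges.
By Euler's formula F = 2 − V + E = 2 − 32 + 62 = 32.

32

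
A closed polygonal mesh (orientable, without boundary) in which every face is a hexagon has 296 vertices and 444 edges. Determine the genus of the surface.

Every face is a hexagon and each edge borders two faces, so 6F = 2·444, giving F = 148.
χ = V − E + F = 296 − 444 + 148 = 0.
For a closed orientable surface χ = 2 − 2g, so g = (2 − (0))/2 = 1.

1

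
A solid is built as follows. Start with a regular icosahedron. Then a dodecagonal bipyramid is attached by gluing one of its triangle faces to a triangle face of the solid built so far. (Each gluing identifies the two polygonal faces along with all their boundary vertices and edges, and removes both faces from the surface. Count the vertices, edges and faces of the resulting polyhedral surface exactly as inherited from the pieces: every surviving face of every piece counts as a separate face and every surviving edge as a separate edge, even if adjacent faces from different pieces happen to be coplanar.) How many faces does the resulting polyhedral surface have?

A regular icosahedron: V=12, E=30, F=20.
Attach a dodecagonal bipyramid (V=14, E=36, F=24) along a 3-gon: merge 3 vertices and 3 edges, delete both glued faces → V=23, E=63, F=42.
Check: V − E + F = 23 − 63 + 42 = 2.

42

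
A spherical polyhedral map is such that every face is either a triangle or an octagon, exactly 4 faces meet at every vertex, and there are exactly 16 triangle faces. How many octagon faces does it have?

Let x be the number of octagons; then F = 16 + x.
Edge–face incidences: 2E = 3·16 + 8·x = 48 + 8x.
Every vertex has degree 4, so 4V = 2E.
Euler: V − E + F = 2 ⇒ (2E)/4 − E + (16 + x) = 2.
Multiply by 8: 2·(2E) − 4·(2E) + 8·(16 + x) = 16, i.e. 128 + 8x − 2·(48 + 8x) = 16.
Collecting terms: −8x + 32 = 16, so −8x = −16, so x = 2.
Then 2E = 48 + 8·2 = 64, so E = 32, V = 2E/4 = 16, F = 16 + 2 = 18.

2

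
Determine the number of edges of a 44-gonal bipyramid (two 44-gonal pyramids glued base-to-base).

A bipyramid over an n-gon has 2n triangular faces and n + 2 vertices: V = 44 + 2 = 46, E = 3·44 = 132, F = 2·44 = 88.

132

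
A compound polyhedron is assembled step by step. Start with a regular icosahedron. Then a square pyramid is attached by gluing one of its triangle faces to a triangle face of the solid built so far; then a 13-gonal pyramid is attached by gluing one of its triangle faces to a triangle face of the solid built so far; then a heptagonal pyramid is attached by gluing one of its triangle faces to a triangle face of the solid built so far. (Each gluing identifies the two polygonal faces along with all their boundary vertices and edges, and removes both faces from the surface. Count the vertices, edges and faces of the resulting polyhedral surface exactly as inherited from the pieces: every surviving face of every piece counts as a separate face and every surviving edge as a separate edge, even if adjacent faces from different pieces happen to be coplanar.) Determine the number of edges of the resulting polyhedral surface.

A regular icosahedron: V=12, E=30, F=20.
Attach a square pyramid (V=5, E=8, F=5) along a 3-gon: merge 3 vertices and 3 edges, delete both glued faces → V=14, E=35, F=23.
Attach a 13-gonal pyramid (V=14, E=26, F=14) along a 3-gon: merge 3 vertices and 3 edges, delete both glued faces → V=25, E=58, F=35.
Attach a heptagonal pyramid (V=8, E=14, F=8) along a 3-gon: merge 3 vertices and 3 edges, delete both glued faces → V=30, E=69, F=41.
Check: V − E + F = 30 − 69 + 41 = 2.

69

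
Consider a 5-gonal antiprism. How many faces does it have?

12

An antiprism on an n-gon has two n-gon caps and 2n triangles: V = 2·5 = 10, E = 4·5 = 20, F = 2·5 + 2 = 12.
Check: V − E + F = 10 − 20 + 12 = 2.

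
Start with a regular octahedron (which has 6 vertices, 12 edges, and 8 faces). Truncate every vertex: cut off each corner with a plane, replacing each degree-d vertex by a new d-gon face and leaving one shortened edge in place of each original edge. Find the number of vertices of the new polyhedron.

24

Truncation replaces each original edge-end by a new vertex, so V′ = 2E = 24.
Each original edge survives, and each old vertex of degree d contributes d new edges; summing degrees gives Σd = 2E, so E′ = E + 2E = 3E = 36.
Each original face survives and each original vertex becomes one new face: F′ = F + V = 14.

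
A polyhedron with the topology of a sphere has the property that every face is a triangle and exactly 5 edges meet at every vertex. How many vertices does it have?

Each face has 3 edges and each edge borders two faces, so 2E = 3F.
Each vertex has degree 5, so 5V = 2E and hence V = 3F/5.
Euler: V − E + F = 2 ⇒ (3F/5) − (3F/2) + F = 2.
Multiply by 10: (6 − 15 + 10)F = 20, i.e. 1F = 20.
So F = 20, E = 3·20/2 = 30, V = 3·20/5 = 12.

12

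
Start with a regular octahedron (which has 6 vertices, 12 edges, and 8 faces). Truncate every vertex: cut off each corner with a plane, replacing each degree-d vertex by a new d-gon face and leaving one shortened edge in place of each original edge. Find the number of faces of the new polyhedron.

Truncation replaces each original edge-end by a new vertex, so V′ = 2E = 24.
Each original edge survives, and each old vertex of degree d contributes d new edges; summing degrees gives Σd = 2E, so E′ = E + 2E = 3E = 36.
Each original face survives and each original vertex becomes one new face: F′ = F + V = 14.

14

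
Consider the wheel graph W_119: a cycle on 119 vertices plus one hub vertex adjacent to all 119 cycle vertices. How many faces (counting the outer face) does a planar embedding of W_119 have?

W_119 has V = 119 + 1 = 120 vertices and E = 2·119 = 238 edges.
By Euler's formula F = 2 − V + E = 2 − 120 + 238 = 120.

120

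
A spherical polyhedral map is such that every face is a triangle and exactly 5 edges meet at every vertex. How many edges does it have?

30

Each face has 3 edges and each edge borders two faces, so 2E = 3F.
Each vertex has degree 5, so 5V = 2E and hence V = 3F/5.
Euler: V − E + F = 2 ⇒ (3F/5) − (3F/2) + F = 2.
Multiply by 10: (6 − 15 + 10)F = 20, i.e. 1F = 20.
So F = 20, E = 3·20/2 = 30, V = 3·20/5 = 12.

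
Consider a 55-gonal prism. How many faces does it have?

A prism on an n-gon has two n-gon bases and n rectangular sides: V = 2·55 = 110, E = 3·55 = 165, F = 55 + 2 = 57.

57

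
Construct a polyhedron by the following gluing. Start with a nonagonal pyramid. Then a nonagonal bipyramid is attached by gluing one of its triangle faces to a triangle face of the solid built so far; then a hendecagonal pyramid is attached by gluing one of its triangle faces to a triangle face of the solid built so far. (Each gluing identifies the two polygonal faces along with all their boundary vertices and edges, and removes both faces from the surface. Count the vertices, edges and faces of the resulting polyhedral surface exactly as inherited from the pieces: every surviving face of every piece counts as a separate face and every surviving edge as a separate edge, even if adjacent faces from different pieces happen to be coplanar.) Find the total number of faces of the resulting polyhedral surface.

36

A nonagonal pyramid: V=10, E=18, F=10.
Attach a nonagonal bipyramid (V=11, E=27, F=18) along a 3-gon: merge 3 vertices and 3 edges, delete both glued faces → V=18, E=42, F=26.
Attach a hendecagonal pyramid (V=12, E=22, F=12) along a 3-gon: merge 3 vertices and 3 edges, delete both glued faces → V=27, E=61, F=36.
Check: V − E + F = 27 − 61 + 36 = 2.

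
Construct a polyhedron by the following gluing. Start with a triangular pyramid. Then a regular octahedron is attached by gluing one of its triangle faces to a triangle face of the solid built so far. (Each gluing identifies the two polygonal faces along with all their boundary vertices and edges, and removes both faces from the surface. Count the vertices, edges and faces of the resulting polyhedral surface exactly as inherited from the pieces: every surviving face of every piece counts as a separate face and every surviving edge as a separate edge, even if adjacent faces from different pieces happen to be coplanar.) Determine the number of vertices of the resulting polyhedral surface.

7

A triangular pyramid: V=4, E=6, F=4.
Attach a regular octahedron (V=6, E=12, F=8) along a 3-gon: merge 3 vertices and 3 edges, delete both glued faces → V=7, E=15, F=10.
Check: V − E + F = 7 − 15 + 10 = 2.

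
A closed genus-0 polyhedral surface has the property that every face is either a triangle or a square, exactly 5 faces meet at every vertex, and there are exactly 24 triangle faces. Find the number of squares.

2

Let x be the number of squares; then F = 24 + x.
Edge–face incidences: 2E = 3·24 + 4·x = 72 + 4x.
Every vertex has degree 5, so 5V = 2E.
Euler: V − E + F = 2 ⇒ (2E)/5 − E + (24 + x) = 2.
Multiply by 10: 2·(2E) − 5·(2E) + 10·(24 + x) = 20, i.e. 240 + 10x − 3·(72 + 4x) = 20.
Collecting terms: −2x + 24 = 20, so −2x = −4, so x = 2.
Then 2E = 72 + 4·2 = 80, so E = 40, V = 2E/5 = 16, F = 24 + 2 = 26.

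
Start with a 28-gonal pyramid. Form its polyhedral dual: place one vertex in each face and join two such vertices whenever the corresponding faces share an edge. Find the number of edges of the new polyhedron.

The base solid has V = 29, E = 56, F = 29.
The dual swaps V and F and preserves E: V′ = F = 29, E′ = E = 56, F′ = V = 29.

56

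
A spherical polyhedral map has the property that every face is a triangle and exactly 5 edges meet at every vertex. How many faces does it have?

Each face has 3 edges and each edge borders two faces, so 2E = 3F.
Each vertex has degree 5, so 5V = 2E and hence V = 3F/5.
Euler: V − E + F = 2 ⇒ (3F/5) − (3F/2) + F = 2.
Multiply by 10: (6 − 15 + 10)F = 20, i.e. 1F = 20.
So F = 20, E = 3·20/2 = 30, V = 3·20/5 = 12.

20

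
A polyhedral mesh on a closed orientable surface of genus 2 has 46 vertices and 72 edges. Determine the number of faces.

24

For a closed orientable surface of genus 2, χ = 2 − 2·2 = -2.
F = -2 − V + E = -2 − 46 + 72 = 24.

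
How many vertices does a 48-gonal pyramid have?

49

A pyramid on an n-gon base has one n-gon and n triangles: V = 48 + 1 = 49, E = 2·48 = 96, F = 48 + 1 = 49.
Check: V − E + F = 49 − 96 + 49 = 2.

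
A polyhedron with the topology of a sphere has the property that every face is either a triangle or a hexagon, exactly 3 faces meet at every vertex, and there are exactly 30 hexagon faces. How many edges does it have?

96

Let x be the number of triangles; then F = 30 + x.
Edge–face incidences: 2E = 6·30 + 3·x = 180 + 3x.
Every vertex has degree 3, so 3V = 2E.
Euler: V − E + F = 2 ⇒ (2E)/3 − E + (30 + x) = 2.
Multiply by 6: 2·(2E) − 3·(2E) + 6·(30 + x) = 12, i.e. 180 + 6x − (180 + 3x) = 12.
Collecting terms: 3x = 12, so x = 4.
Then 2E = 180 + 3·4 = 192, so E = 96, V = 2E/3 = 64, F = 30 + 4 = 34.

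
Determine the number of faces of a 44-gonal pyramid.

A pyramid on an n-gon base has one n-gon and n triangles: V = 44 + 1 = 45, E = 2·44 = 88, F = 44 + 1 = 45.
Check: V − E + F = 45 − 88 + 45 = 2.

45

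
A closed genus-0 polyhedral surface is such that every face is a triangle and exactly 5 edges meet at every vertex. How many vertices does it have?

12

Each face has 3 edges and each edge borders two faces, so 2E = 3F.
Each vertex has degree 5, so 5V = 2E and hence V = 3F/5.
Euler: V − E + F = 2 ⇒ (3F/5) − (3F/2) + F = 2.
Multiply by 10: (6 − 15 + 10)F = 20, i.e. 1F = 20.
So F = 20, E = 3·20/2 = 30, V = 3·20/5 = 12.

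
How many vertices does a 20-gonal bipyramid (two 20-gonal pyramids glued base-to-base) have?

A bipyramid over an n-gon has 2n triangular faces and n + 2 vertices: V = 20 + 2 = 22, E = 3·20 = 60, F = 2·20 = 40.
Check: V − E + F = 22 − 60 + 40 = 2.

22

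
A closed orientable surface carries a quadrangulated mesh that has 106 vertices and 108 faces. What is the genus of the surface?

2

Every face is a square, so 2E = 4·108 = 432, giving E = 216.
χ = V − E + F = 106 − 216 + 108 = -2.
For a closed orientable surface χ = 2 − 2g, so g = (2 − (-2))/2 = 2.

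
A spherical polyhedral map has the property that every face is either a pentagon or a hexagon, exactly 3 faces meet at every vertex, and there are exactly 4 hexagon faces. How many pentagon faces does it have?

Let x be the number of pentagons; then F = 4 + x.
Edge–face incidences: 2E = 6·4 + 5·x = 24 + 5x.
Every vertex has degree 3, so 3V = 2E.
Euler: V − E + F = 2 ⇒ (2E)/3 − E + (4 + x) = 2.
Multiply by 6: 2·(2E) − 3·(2E) + 6·(4 + x) = 12, i.e. 24 + 6x − (24 + 5x) = 12.
Collecting terms: x = 12.
Then 2E = 24 + 5·12 = 84, so E = 42, V = 2E/3 = 28, F = 4 + 12 = 16.

12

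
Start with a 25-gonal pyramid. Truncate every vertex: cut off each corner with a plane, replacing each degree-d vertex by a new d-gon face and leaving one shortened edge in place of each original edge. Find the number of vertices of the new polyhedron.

100

The base solid has V = 26, E = 50, F = 26.
Truncation replaces each original edge-end by a new vertex, so V′ = 2E = 100.
Each original edge survives, and each old vertex of degree d contributes d new edges; summing degrees gives Σd = 2E, so E′ = E + 2E = 3E = 150.
Each original face survives and each original vertex becomes one new face: F′ = F + V = 52.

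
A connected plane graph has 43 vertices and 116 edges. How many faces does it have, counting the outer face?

Euler's formula for a connected plane graph: V − E + F = 2, so F = 2 − 43 + 116 = 75.

75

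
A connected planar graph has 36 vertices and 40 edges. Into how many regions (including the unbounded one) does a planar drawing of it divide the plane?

6

Euler's formula for a connected plane graph: V − E + F = 2, so F = 2 − 36 + 40 = 6.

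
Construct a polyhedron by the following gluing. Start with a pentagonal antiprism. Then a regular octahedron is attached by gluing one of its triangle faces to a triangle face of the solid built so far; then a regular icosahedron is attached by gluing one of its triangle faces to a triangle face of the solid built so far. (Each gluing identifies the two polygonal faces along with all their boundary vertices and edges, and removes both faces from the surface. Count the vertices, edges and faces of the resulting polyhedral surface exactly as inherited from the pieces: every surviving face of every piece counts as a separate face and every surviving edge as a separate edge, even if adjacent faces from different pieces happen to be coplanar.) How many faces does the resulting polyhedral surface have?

36

A pentagonal antiprism: V=10, E=20, F=12.
Attach a regular octahedron (V=6, E=12, F=8) along a 3-gon: merge 3 vertices and 3 edges, delete both glued faces → V=13, E=29, F=18.
Attach a regular icosahedron (V=12, E=30, F=20) along a 3-gon: merge 3 vertices and 3 edges, delete both glued faces → V=22, E=56, F=36.
Check: V − E + F = 22 − 56 + 36 = 2.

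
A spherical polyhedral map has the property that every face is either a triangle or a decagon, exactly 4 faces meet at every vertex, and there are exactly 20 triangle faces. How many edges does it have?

40

Let x be the number of decagons; then F = 20 + x.
Edge–face incidences: 2E = 3·20 + 10·x = 60 + 10x.
Every vertex has degree 4, so 4V = 2E.
Euler: V − E + F = 2 ⇒ (2E)/4 − E + (20 + x) = 2.
Multiply by 8: 2·(2E) − 4·(2E) + 8·(20 + x) = 16, i.e. 160 + 8x − 2·(60 + 10x) = 16.
Collecting terms: −12x + 40 = 16, so −12x = −24, so x = 2.
Then 2E = 60 + 10·2 = 80, so E = 40, V = 2E/4 = 20, F = 20 + 2 = 22.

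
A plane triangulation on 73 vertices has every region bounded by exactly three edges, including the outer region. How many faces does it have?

In a plane triangulation 3F = 2E and V − E + F = 2, so F = 2V − 4 = 2·73 − 4 = 142.

142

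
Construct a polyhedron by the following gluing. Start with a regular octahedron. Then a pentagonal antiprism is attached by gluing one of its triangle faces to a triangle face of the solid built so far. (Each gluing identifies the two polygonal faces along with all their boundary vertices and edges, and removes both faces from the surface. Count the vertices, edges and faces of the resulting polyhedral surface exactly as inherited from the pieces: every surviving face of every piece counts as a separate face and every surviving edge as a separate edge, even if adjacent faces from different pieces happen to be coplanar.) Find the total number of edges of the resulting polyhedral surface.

29

A regular octahedron: V=6, E=12, F=8.
Attach a pentagonal antiprism (V=10, E=20, F=12) along a 3-gon: merge 3 vertices and 3 edges, delete both glued faces → V=13, E=29, F=18.
Check: V − E + F = 13 − 29 + 18 = 2.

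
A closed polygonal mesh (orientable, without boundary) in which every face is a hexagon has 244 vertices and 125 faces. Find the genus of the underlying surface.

4

Every face is a hexagon, so 2E = 6·125 = 750, giving E = 375.
χ = V − E + F = 244 − 375 + 125 = -6.
For a closed orientable surface χ = 2 − 2g, so g = (2 − (-6))/2 = 4.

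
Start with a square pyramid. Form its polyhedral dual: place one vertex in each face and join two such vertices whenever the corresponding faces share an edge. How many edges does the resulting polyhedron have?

8

The base solid has V = 5, E = 8, F = 5.
The dual swaps V and F and preserves E: V′ = F = 5, E′ = E = 8, F′ = V = 5.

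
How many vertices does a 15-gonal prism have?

A prism on an n-gon has two n-gon bases and n rectangular sides: V = 2·15 = 30, E = 3·15 = 45, F = 15 + 2 = 17.
Check: V − E + F = 30 − 45 + 17 = 2.

30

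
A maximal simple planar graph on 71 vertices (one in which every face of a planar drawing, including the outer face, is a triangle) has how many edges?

207

In a plane triangulation 3F = 2E and V − E + F = 2, so E = 3V − 6 = 3·71 − 6 = 207.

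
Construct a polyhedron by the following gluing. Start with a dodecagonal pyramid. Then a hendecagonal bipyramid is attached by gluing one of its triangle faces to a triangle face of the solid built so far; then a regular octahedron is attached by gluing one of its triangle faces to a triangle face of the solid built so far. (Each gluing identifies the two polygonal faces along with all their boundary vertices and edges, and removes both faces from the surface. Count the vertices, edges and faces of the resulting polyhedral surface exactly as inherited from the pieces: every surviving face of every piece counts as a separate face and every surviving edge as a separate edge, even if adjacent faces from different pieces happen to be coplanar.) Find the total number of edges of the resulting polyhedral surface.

A dodecagonal pyramid: V=13, E=24, F=13.
Attach a hendecagonal bipyramid (V=13, E=33, F=22) along a 3-gon: merge 3 vertices and 3 edges, delete both glued faces → V=23, E=54, F=33.
Attach a regular octahedron (V=6, E=12, F=8) along a 3-gon: merge 3 vertices and 3 edges, delete both glued faces → V=26, E=63, F=39.
Check: V − E + F = 26 − 63 + 39 = 2.

63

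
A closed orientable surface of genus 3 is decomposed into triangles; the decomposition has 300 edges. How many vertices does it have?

χ = 2 − 2·3 = -4, and every face is a triangle so 3F = 2E.
F = 2E/3 = 200. Then V = -4 + E − F = -4 + 300 − 200 = 96.

96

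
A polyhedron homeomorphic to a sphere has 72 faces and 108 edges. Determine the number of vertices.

Here V − E + F = 2.
V = 2 + E − F = 2 + 108 − 72 = 38.

38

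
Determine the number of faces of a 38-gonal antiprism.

An antiprism on an n-gon has two n-gon caps and 2n triangles: V = 2·38 = 76, E = 4·38 = 152, F = 2·38 + 2 = 78.

78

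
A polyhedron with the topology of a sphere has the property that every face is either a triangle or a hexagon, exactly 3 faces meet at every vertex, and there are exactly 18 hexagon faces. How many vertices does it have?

40

Let x be the number of triangles; then F = 18 + x.
Edge–face incidences: 2E = 6·18 + 3·x = 108 + 3x.
Every vertex has degree 3, so 3V = 2E.
Euler: V − E + F = 2 ⇒ (2E)/3 − E + (18 + x) = 2.
Multiply by 6: 2·(2E) − 3·(2E) + 6·(18 + x) = 12, i.e. 108 + 6x − (108 + 3x) = 12.
Collecting terms: 3x = 12, so x = 4.
Then 2E = 108 + 3·4 = 120, so E = 60, V = 2E/3 = 40, F = 18 + 4 = 22.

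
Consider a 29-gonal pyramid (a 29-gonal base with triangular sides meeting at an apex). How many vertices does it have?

A pyramid on an n-gon base has one n-gon and n triangles: V = 29 + 1 = 30, E = 2·29 = 58, F = 29 + 1 = 30.
Check: V − E + F = 30 − 58 + 30 = 2.

30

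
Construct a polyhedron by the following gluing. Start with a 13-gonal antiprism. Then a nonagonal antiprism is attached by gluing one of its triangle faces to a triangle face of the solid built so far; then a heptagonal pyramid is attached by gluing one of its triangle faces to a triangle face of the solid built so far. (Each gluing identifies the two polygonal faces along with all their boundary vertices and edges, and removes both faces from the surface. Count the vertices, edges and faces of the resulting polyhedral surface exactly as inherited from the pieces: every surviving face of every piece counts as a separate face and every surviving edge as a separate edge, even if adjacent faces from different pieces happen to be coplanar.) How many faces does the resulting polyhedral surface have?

A 13-gonal antiprism: V=26, E=52, F=28.
Attach a nonagonal antiprism (V=18, E=36, F=20) along a 3-gon: merge 3 vertices and 3 edges, delete both glued faces → V=41, E=85, F=46.
Attach a heptagonal pyramid (V=8, E=14, F=8) along a 3-gon: merge 3 vertices and 3 edges, delete both glued faces → V=46, E=96, F=52.
Check: V − E + F = 46 − 96 + 52 = 2.

52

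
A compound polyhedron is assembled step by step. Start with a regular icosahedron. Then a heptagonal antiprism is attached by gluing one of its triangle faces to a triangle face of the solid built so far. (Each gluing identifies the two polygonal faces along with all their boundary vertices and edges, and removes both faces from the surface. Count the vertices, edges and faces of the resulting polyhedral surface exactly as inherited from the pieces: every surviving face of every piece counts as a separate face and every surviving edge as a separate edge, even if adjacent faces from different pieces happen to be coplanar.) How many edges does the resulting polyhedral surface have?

A regular icosahedron: V=12, E=30, F=20.
Attach a heptagonal antiprism (V=14, E=28, F=16) along a 3-gon: merge 3 vertices and 3 edges, delete both glued faces → V=23, E=55, F=34.
Check: V − E + F = 23 − 55 + 34 = 2.

55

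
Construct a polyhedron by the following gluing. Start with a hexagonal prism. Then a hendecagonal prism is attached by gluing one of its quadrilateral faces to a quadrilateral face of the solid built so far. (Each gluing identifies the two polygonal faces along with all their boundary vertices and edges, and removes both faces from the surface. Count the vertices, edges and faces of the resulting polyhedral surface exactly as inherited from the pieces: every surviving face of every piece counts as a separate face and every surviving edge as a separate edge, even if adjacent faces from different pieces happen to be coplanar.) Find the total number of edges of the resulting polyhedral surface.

A hexagonal prism: V=12, E=18, F=8.
Attach a hendecagonal prism (V=22, E=33, F=13) along a 4-gon: merge 4 vertices and 4 edges, delete both glued faces → V=30, E=47, F=19.
Check: V − E + F = 30 − 47 + 19 = 2.

47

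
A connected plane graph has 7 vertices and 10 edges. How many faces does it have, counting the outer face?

5

Euler's formula for a connected plane graph: V − E + F = 2, so F = 2 − 7 + 10 = 5.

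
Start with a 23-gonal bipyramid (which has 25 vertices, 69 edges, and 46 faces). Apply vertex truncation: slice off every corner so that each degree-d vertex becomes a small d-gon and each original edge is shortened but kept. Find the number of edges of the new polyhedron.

Truncation replaces each original edge-end by a new vertex, so V′ = 2E = 138.
Each original edge survives, and each old vertex of degree d contributes d new edges; summing degrees gives Σd = 2E, so E′ = E + 2E = 3E = 207.
Each original face survives and each original vertex becomes one new face: F′ = F + V = 71.

207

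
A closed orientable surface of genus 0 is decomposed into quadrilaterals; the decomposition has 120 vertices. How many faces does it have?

118

χ = 2 − 2·0 = 2, and every face is a square so 4F = 2E.
V − E + F = 2 with E = 4F/2 gives 120 − (4/2 − 1)·F = 2, so F = 118 and E = 236.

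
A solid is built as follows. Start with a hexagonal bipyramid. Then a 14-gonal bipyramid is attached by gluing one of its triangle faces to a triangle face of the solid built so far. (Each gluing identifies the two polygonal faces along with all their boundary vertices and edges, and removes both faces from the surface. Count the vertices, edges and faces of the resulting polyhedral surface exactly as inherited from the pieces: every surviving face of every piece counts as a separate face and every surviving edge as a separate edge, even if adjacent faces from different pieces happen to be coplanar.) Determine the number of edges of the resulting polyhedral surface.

A hexagonal bipyramid: V=8, E=18, F=12.
Attach a 14-gonal bipyramid (V=16, E=42, F=28) along a 3-gon: merge 3 vertices and 3 edges, delete both glued faces → V=21, E=57, F=38.
Check: V − E + F = 21 − 57 + 38 = 2.

57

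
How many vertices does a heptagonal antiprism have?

An antiprism on an n-gon has two n-gon caps and 2n triangles: V = 2·7 = 14, E = 4·7 = 28, F = 2·7 + 2 = 16.

14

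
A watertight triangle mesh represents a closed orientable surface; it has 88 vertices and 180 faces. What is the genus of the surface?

2

Every face is a triangle, so 2E = 3·180 = 540, giving E = 270.
χ = V − E + F = 88 − 270 + 180 = -2.
For a closed orientable surface χ = 2 − 2g, so g = (2 − (-2))/2 = 2.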